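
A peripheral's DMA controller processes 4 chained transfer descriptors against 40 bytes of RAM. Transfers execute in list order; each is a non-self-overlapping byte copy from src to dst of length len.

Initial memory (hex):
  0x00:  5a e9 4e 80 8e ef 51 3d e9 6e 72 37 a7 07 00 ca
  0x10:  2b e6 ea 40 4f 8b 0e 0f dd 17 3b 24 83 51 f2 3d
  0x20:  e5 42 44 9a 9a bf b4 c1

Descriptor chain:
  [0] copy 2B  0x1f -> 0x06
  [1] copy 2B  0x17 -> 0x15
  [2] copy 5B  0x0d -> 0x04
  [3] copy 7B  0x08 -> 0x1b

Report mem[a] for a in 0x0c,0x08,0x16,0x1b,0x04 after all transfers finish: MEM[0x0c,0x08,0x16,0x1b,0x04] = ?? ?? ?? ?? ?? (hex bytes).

MEM[0x0c,0x08,0x16,0x1b,0x04] = a7 e6 dd e6 07

#0 dst[0x06+2] := {0x3d,0xe5}
#1 dst[0x15+2] := {0x0f,0xdd}
#2 dst[0x04+5] := {0x07,0x00,0xca,0x2b,0xe6}
#3 dst[0x1b+7] := {0xe6,0x6e,0x72,0x37,0xa7,0x07,0x00}
query mem[0x0c]=0xa7, mem[0x08]=0xe6, mem[0x16]=0xdd, mem[0x1b]=0xe6, mem[0x04]=0x07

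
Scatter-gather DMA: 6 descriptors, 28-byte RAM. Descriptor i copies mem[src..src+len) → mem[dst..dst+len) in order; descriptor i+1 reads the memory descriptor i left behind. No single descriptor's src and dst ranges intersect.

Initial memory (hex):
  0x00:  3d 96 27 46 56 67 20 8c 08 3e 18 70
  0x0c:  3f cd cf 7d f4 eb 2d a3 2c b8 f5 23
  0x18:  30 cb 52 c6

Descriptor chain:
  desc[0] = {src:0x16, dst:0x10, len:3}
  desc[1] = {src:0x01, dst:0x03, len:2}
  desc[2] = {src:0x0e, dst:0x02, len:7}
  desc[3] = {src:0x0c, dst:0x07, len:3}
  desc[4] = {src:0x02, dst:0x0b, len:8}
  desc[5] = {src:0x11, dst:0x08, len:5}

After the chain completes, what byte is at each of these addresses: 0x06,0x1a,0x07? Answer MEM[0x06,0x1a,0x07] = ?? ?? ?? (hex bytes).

MEM[0x06,0x1a,0x07] = 30 52 3f

#0 dst[0x10+3] := {0xf5,0x23,0x30}
#1 dst[0x03+2] := {0x96,0x27}
#2 dst[0x02+7] := {0xcf,0x7d,0xf5,0x23,0x30,0xa3,0x2c}
#3 dst[0x07+3] := {0x3f,0xcd,0xcf}
#4 dst[0x0b+8] := {0xcf,0x7d,0xf5,0x23,0x30,0x3f,0xcd,0xcf}
#5 dst[0x08+5] := {0xcd,0xcf,0xa3,0x2c,0xb8}
query mem[0x06]=0x30, mem[0x1a]=0x52, mem[0x07]=0x3f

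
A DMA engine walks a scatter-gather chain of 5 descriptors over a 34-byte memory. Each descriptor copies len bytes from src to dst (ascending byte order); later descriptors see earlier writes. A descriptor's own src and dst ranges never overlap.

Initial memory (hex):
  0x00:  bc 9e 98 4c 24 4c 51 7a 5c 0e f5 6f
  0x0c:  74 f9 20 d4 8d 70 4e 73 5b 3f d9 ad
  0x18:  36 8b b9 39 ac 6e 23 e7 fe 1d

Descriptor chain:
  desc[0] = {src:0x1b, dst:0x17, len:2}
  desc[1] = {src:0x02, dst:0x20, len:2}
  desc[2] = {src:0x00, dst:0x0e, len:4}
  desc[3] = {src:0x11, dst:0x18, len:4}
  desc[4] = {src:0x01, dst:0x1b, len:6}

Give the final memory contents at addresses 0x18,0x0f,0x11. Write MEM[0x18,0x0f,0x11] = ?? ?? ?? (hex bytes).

  after D0: wrote 2B at 0x17 = 39ac
  after D1: wrote 2B at 0x20 = 984c
  after D2: wrote 4B at 0x0e = bc9e984c
  after D3: wrote 4B at 0x18 = 4c4e735b
  after D4: wrote 6B at 0x1b = 9e984c244c51
query mem[0x18]=0x4c, mem[0x0f]=0x9e, mem[0x11]=0x4c

MEM[0x18,0x0f,0x11] = 4c 9e 4c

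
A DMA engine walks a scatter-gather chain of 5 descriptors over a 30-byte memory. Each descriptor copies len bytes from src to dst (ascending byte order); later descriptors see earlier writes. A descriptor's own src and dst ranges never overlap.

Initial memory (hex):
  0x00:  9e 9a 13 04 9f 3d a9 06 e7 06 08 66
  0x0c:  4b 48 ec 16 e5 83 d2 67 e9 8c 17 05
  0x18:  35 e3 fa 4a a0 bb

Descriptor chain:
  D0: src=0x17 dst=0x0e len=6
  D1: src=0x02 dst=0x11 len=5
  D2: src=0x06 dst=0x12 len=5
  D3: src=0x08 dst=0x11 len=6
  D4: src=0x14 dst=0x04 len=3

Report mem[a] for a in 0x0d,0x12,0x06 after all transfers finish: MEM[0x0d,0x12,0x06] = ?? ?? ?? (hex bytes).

MEM[0x0d,0x12,0x06] = 48 06 48

  after D0: wrote 6B at 0x0e = 0535e3fa4aa0
  after D1: wrote 5B at 0x11 = 13049f3da9
  after D2: wrote 5B at 0x12 = a906e70608
  after D3: wrote 6B at 0x11 = e70608664b48
  after D4: wrote 3B at 0x04 = 664b48
query mem[0x0d]=0x48, mem[0x12]=0x06, mem[0x06]=0x48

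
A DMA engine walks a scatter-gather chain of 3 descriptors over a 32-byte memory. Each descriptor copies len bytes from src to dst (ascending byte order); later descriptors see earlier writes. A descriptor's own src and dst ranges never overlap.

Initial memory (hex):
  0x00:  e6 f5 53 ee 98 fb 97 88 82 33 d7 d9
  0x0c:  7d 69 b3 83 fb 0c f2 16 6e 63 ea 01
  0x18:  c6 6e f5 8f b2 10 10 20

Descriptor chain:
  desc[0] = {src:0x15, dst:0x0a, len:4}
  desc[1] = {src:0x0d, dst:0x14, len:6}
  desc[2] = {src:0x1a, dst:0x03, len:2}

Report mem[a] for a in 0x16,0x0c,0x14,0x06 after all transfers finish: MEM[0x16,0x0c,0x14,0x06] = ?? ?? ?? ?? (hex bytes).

#0 dst[0x0a+4] := {0x63,0xea,0x01,0xc6}
#1 dst[0x14+6] := {0xc6,0xb3,0x83,0xfb,0x0c,0xf2}
#2 dst[0x03+2] := {0xf5,0x8f}
query mem[0x16]=0x83, mem[0x0c]=0x01, mem[0x14]=0xc6, mem[0x06]=0x97

MEM[0x16,0x0c,0x14,0x06] = 83 01 c6 97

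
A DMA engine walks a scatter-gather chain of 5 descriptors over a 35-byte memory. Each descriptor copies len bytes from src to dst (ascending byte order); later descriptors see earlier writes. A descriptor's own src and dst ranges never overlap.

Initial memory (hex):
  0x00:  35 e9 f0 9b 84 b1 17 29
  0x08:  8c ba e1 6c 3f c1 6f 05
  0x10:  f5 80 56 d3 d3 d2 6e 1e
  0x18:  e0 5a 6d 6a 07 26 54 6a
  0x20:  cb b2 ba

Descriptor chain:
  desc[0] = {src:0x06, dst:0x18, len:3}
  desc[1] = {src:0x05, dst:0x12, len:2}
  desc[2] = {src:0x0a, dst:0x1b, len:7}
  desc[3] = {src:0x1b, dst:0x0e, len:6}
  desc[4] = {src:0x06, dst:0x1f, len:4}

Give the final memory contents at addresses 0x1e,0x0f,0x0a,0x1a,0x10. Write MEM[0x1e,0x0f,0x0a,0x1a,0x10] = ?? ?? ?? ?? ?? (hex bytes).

#0 dst[0x18+3] := {0x17,0x29,0x8c}
#1 dst[0x12+2] := {0xb1,0x17}
#2 dst[0x1b+7] := {0xe1,0x6c,0x3f,0xc1,0x6f,0x05,0xf5}
#3 dst[0x0e+6] := {0xe1,0x6c,0x3f,0xc1,0x6f,0x05}
#4 dst[0x1f+4] := {0x17,0x29,0x8c,0xba}
query mem[0x1e]=0xc1, mem[0x0f]=0x6c, mem[0x0a]=0xe1, mem[0x1a]=0x8c, mem[0x10]=0x3f

MEM[0x1e,0x0f,0x0a,0x1a,0x10] = c1 6c e1 8c 3f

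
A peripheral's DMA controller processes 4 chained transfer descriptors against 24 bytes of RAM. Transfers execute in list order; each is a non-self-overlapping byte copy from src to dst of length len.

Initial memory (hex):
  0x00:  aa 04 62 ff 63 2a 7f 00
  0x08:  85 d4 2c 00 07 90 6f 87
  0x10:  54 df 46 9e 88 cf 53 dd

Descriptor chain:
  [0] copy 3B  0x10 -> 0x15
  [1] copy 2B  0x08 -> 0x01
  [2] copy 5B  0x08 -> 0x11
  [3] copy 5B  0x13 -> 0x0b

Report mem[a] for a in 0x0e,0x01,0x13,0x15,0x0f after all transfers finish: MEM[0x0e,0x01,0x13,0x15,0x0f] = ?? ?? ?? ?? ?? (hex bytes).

MEM[0x0e,0x01,0x13,0x15,0x0f] = df 85 2c 07 46

[0] 0x10->0x15 len=3 : 54 df 46
[1] 0x08->0x01 len=2 : 85 d4
[2] 0x08->0x11 len=5 : 85 d4 2c 00 07
[3] 0x13->0x0b len=5 : 2c 00 07 df 46
query mem[0x0e]=0xdf, mem[0x01]=0x85, mem[0x13]=0x2c, mem[0x15]=0x07, mem[0x0f]=0x46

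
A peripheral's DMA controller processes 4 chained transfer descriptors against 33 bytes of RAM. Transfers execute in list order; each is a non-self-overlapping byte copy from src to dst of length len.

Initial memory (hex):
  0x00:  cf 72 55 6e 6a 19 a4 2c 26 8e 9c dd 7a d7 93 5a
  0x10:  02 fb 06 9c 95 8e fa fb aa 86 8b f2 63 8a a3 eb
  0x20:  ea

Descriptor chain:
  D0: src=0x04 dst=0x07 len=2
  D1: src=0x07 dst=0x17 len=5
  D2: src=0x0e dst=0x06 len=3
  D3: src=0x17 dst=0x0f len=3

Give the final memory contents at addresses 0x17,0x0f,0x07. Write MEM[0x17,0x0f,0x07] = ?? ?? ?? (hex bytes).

MEM[0x17,0x0f,0x07] = 6a 6a 5a

#0 dst[0x07+2] := {0x6a,0x19}
#1 dst[0x17+5] := {0x6a,0x19,0x8e,0x9c,0xdd}
#2 dst[0x06+3] := {0x93,0x5a,0x02}
#3 dst[0x0f+3] := {0x6a,0x19,0x8e}
query mem[0x17]=0x6a, mem[0x0f]=0x6a, mem[0x07]=0x5a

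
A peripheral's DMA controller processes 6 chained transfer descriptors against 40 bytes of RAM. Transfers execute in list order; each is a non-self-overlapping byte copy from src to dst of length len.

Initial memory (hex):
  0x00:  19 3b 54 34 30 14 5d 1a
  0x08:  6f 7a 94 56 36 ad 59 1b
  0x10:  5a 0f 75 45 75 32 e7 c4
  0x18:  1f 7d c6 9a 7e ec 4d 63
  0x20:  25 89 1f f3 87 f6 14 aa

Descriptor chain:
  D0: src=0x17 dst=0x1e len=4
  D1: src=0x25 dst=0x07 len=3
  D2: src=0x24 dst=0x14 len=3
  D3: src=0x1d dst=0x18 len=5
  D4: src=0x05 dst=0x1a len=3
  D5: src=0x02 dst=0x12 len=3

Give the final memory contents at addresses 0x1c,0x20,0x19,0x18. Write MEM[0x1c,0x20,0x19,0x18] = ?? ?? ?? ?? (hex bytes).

MEM[0x1c,0x20,0x19,0x18] = f6 7d c4 ec

[0] 0x17->0x1e len=4 : c4 1f 7d c6
[1] 0x25->0x07 len=3 : f6 14 aa
[2] 0x24->0x14 len=3 : 87 f6 14
[3] 0x1d->0x18 len=5 : ec c4 1f 7d c6
[4] 0x05->0x1a len=3 : 14 5d f6
[5] 0x02->0x12 len=3 : 54 34 30
query mem[0x1c]=0xf6, mem[0x20]=0x7d, mem[0x19]=0xc4, mem[0x18]=0xec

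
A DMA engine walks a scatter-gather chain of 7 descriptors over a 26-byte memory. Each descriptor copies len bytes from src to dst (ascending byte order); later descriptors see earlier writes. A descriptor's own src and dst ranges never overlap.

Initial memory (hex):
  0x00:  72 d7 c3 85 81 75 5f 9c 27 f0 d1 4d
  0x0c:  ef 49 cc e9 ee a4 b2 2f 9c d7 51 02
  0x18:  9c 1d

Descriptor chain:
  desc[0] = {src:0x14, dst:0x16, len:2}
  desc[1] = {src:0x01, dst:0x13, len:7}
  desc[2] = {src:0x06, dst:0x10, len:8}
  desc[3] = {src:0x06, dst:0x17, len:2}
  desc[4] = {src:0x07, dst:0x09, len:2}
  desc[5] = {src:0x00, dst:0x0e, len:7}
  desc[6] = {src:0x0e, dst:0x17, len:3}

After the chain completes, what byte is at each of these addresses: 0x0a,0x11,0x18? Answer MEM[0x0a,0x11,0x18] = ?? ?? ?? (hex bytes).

[0] 0x14->0x16 len=2 : 9c d7
[1] 0x01->0x13 len=7 : d7 c3 85 81 75 5f 9c
[2] 0x06->0x10 len=8 : 5f 9c 27 f0 d1 4d ef 49
[3] 0x06->0x17 len=2 : 5f 9c
[4] 0x07->0x09 len=2 : 9c 27
[5] 0x00->0x0e len=7 : 72 d7 c3 85 81 75 5f
[6] 0x0e->0x17 len=3 : 72 d7 c3
query mem[0x0a]=0x27, mem[0x11]=0x85, mem[0x18]=0xd7

MEM[0x0a,0x11,0x18] = 27 85 d7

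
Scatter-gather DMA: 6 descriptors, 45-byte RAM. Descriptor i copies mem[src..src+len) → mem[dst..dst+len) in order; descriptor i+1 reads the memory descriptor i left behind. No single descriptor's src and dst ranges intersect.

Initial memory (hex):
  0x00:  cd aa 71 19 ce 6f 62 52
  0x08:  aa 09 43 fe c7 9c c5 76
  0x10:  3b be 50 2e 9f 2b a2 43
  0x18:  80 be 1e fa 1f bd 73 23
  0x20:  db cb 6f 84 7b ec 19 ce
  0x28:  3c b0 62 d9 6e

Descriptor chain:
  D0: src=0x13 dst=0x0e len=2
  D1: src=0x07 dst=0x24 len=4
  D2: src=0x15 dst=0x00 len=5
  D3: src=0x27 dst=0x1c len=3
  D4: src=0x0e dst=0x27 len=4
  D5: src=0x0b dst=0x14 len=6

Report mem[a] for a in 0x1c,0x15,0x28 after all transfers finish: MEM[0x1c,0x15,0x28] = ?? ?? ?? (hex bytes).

MEM[0x1c,0x15,0x28] = 43 c7 9f

[0] 0x13->0x0e len=2 : 2e 9f
[1] 0x07->0x24 len=4 : 52 aa 09 43
[2] 0x15->0x00 len=5 : 2b a2 43 80 be
[3] 0x27->0x1c len=3 : 43 3c b0
[4] 0x0e->0x27 len=4 : 2e 9f 3b be
[5] 0x0b->0x14 len=6 : fe c7 9c 2e 9f 3b
query mem[0x1c]=0x43, mem[0x15]=0xc7, mem[0x28]=0x9f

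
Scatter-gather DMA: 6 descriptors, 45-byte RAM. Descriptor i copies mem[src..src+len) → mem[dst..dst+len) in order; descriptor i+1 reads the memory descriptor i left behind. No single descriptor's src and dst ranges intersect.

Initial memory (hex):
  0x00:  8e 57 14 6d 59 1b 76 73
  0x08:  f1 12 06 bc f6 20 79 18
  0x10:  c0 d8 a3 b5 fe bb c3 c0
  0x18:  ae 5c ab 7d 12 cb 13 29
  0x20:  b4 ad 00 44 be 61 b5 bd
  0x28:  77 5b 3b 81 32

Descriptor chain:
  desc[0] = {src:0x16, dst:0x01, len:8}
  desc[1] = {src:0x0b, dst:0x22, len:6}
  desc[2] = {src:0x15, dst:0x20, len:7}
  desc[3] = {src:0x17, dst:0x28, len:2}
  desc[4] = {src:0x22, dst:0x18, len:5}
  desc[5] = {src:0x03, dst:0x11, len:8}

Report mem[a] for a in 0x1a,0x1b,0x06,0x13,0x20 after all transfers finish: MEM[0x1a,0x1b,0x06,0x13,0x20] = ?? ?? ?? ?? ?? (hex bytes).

MEM[0x1a,0x1b,0x06,0x13,0x20] = 5c ab 7d ab bb

  after D0: wrote 8B at 0x01 = c3c0ae5cab7d12cb
  after D1: wrote 6B at 0x22 = bcf6207918c0
  after D2: wrote 7B at 0x20 = bbc3c0ae5cab7d
  after D3: wrote 2B at 0x28 = c0ae
  after D4: wrote 5B at 0x18 = c0ae5cab7d
  after D5: wrote 8B at 0x11 = ae5cab7d12cb1206
query mem[0x1a]=0x5c, mem[0x1b]=0xab, mem[0x06]=0x7d, mem[0x13]=0xab, mem[0x20]=0xbb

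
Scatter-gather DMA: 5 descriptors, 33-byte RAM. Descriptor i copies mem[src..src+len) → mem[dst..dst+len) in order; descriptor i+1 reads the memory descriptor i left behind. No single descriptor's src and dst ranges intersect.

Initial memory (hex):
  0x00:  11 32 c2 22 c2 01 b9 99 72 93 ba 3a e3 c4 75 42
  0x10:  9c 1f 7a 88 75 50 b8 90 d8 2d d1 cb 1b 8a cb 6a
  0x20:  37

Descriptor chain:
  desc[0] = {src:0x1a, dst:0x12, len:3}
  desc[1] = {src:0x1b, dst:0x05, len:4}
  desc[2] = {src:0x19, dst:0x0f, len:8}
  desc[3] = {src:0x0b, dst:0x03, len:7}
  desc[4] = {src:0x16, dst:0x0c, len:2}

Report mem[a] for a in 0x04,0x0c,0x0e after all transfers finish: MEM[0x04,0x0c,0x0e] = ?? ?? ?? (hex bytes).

D0: mem[0x12..0x14] <- [d1 cb 1b]
D1: mem[0x05..0x08] <- [cb 1b 8a cb]
D2: mem[0x0f..0x16] <- [2d d1 cb 1b 8a cb 6a 37]
D3: mem[0x03..0x09] <- [3a e3 c4 75 2d d1 cb]
D4: mem[0x0c..0x0d] <- [37 90]
query mem[0x04]=0xe3, mem[0x0c]=0x37, mem[0x0e]=0x75

MEM[0x04,0x0c,0x0e] = e3 37 75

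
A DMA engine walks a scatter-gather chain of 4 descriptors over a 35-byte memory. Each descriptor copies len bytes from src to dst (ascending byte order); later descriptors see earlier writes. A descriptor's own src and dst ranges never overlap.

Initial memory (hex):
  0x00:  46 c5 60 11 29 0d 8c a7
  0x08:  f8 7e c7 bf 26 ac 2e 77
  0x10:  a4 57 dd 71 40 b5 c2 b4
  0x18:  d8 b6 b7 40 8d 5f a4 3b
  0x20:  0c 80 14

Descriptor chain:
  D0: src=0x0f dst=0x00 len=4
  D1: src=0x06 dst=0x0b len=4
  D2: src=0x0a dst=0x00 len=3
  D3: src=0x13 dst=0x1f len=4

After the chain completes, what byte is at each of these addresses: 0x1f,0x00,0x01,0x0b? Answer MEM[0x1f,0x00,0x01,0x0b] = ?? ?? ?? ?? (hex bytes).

#0 dst[0x00+4] := {0x77,0xa4,0x57,0xdd}
#1 dst[0x0b+4] := {0x8c,0xa7,0xf8,0x7e}
#2 dst[0x00+3] := {0xc7,0x8c,0xa7}
#3 dst[0x1f+4] := {0x71,0x40,0xb5,0xc2}
query mem[0x1f]=0x71, mem[0x00]=0xc7, mem[0x01]=0x8c, mem[0x0b]=0x8c

MEM[0x1f,0x00,0x01,0x0b] = 71 c7 8c 8c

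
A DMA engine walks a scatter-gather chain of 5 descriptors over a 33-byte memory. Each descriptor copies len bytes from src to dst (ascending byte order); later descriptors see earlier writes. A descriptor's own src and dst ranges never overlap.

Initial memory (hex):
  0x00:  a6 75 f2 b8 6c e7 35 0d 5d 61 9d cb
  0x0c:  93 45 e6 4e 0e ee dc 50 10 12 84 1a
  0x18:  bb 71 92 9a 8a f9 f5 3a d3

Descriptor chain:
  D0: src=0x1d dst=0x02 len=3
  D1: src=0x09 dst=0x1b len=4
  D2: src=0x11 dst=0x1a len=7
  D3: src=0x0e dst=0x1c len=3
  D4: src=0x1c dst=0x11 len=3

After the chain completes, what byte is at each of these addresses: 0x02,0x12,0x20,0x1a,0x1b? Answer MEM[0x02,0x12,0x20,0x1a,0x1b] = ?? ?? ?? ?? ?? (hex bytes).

[0] 0x1d->0x02 len=3 : f9 f5 3a
[1] 0x09->0x1b len=4 : 61 9d cb 93
[2] 0x11->0x1a len=7 : ee dc 50 10 12 84 1a
[3] 0x0e->0x1c len=3 : e6 4e 0e
[4] 0x1c->0x11 len=3 : e6 4e 0e
query mem[0x02]=0xf9, mem[0x12]=0x4e, mem[0x20]=0x1a, mem[0x1a]=0xee, mem[0x1b]=0xdc

MEM[0x02,0x12,0x20,0x1a,0x1b] = f9 4e 1a ee dc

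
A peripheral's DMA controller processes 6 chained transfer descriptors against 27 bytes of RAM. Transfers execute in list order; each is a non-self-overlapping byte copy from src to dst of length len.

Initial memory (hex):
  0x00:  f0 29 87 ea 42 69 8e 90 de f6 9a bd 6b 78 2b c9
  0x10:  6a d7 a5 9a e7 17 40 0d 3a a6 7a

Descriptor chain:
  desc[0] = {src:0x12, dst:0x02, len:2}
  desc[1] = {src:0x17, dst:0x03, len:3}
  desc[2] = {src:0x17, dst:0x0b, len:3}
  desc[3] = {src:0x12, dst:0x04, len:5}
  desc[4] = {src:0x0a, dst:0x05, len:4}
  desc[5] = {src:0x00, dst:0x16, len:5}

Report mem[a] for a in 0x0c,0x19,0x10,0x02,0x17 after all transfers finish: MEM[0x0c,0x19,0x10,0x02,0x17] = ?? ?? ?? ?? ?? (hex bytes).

#0 dst[0x02+2] := {0xa5,0x9a}
#1 dst[0x03+3] := {0x0d,0x3a,0xa6}
#2 dst[0x0b+3] := {0x0d,0x3a,0xa6}
#3 dst[0x04+5] := {0xa5,0x9a,0xe7,0x17,0x40}
#4 dst[0x05+4] := {0x9a,0x0d,0x3a,0xa6}
#5 dst[0x16+5] := {0xf0,0x29,0xa5,0x0d,0xa5}
query mem[0x0c]=0x3a, mem[0x19]=0x0d, mem[0x10]=0x6a, mem[0x02]=0xa5, mem[0x17]=0x29

MEM[0x0c,0x19,0x10,0x02,0x17] = 3a 0d 6a a5 29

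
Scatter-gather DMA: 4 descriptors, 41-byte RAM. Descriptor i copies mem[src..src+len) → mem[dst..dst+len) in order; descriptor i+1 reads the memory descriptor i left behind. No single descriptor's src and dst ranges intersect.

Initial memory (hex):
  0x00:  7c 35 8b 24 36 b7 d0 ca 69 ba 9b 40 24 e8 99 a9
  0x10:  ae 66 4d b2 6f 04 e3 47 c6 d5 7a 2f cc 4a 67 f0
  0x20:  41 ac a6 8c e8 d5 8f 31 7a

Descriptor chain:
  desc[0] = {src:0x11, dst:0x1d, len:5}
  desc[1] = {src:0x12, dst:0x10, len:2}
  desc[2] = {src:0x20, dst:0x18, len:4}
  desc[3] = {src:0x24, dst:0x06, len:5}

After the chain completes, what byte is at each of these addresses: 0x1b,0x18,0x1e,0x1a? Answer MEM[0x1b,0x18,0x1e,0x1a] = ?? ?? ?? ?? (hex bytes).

D0: mem[0x1d..0x21] <- [66 4d b2 6f 04]
D1: mem[0x10..0x11] <- [4d b2]
D2: mem[0x18..0x1b] <- [6f 04 a6 8c]
D3: mem[0x06..0x0a] <- [e8 d5 8f 31 7a]
query mem[0x1b]=0x8c, mem[0x18]=0x6f, mem[0x1e]=0x4d, mem[0x1a]=0xa6

MEM[0x1b,0x18,0x1e,0x1a] = 8c 6f 4d a6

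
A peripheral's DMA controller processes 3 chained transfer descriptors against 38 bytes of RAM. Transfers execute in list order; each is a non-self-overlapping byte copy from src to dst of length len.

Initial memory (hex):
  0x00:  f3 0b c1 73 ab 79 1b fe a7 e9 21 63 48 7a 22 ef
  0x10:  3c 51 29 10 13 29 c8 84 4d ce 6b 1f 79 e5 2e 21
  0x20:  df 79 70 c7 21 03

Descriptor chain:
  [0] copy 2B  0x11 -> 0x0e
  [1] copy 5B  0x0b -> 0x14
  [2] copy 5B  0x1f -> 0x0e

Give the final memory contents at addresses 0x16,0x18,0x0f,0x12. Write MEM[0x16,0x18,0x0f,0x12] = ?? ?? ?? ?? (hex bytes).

#0 dst[0x0e+2] := {0x51,0x29}
#1 dst[0x14+5] := {0x63,0x48,0x7a,0x51,0x29}
#2 dst[0x0e+5] := {0x21,0xdf,0x79,0x70,0xc7}
query mem[0x16]=0x7a, mem[0x18]=0x29, mem[0x0f]=0xdf, mem[0x12]=0xc7

MEM[0x16,0x18,0x0f,0x12] = 7a 29 df c7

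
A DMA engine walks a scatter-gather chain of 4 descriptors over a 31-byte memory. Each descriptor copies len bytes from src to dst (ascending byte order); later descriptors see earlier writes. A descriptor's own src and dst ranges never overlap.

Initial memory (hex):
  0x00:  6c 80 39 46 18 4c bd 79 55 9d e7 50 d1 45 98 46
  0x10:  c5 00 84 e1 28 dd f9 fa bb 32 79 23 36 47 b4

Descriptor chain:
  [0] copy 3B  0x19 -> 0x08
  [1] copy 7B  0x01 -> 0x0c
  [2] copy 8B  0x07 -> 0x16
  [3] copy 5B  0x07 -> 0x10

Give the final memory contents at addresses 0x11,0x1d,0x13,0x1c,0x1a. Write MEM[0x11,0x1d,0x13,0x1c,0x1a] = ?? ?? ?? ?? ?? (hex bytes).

MEM[0x11,0x1d,0x13,0x1c,0x1a] = 32 46 23 39 50

[0] 0x19->0x08 len=3 : 32 79 23
[1] 0x01->0x0c len=7 : 80 39 46 18 4c bd 79
[2] 0x07->0x16 len=8 : 79 32 79 23 50 80 39 46
[3] 0x07->0x10 len=5 : 79 32 79 23 50
query mem[0x11]=0x32, mem[0x1d]=0x46, mem[0x13]=0x23, mem[0x1c]=0x39, mem[0x1a]=0x50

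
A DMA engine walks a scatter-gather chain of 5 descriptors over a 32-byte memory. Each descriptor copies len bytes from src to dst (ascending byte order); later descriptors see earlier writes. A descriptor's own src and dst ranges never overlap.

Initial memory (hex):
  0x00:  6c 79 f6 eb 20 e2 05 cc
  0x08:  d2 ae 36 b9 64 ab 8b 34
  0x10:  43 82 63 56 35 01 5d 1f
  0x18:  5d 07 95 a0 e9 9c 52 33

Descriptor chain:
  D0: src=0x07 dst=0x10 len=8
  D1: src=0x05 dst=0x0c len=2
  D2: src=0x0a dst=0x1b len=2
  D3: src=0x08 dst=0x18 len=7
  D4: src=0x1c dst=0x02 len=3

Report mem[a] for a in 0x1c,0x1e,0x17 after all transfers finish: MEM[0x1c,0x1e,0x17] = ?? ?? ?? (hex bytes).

[0] 0x07->0x10 len=8 : cc d2 ae 36 b9 64 ab 8b
[1] 0x05->0x0c len=2 : e2 05
[2] 0x0a->0x1b len=2 : 36 b9
[3] 0x08->0x18 len=7 : d2 ae 36 b9 e2 05 8b
[4] 0x1c->0x02 len=3 : e2 05 8b
query mem[0x1c]=0xe2, mem[0x1e]=0x8b, mem[0x17]=0x8b

MEM[0x1c,0x1e,0x17] = e2 8b 8b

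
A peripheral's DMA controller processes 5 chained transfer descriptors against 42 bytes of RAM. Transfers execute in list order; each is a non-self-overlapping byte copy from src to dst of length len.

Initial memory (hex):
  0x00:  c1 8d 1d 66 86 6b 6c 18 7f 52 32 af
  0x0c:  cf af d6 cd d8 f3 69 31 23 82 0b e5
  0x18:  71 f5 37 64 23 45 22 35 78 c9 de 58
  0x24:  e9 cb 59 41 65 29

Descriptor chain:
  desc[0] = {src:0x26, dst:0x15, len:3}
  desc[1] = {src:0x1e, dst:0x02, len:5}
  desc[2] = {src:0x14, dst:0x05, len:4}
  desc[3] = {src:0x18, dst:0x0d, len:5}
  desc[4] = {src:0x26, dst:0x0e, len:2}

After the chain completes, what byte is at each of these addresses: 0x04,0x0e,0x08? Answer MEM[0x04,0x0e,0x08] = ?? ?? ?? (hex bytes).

MEM[0x04,0x0e,0x08] = 78 59 65

#0 dst[0x15+3] := {0x59,0x41,0x65}
#1 dst[0x02+5] := {0x22,0x35,0x78,0xc9,0xde}
#2 dst[0x05+4] := {0x23,0x59,0x41,0x65}
#3 dst[0x0d+5] := {0x71,0xf5,0x37,0x64,0x23}
#4 dst[0x0e+2] := {0x59,0x41}
query mem[0x04]=0x78, mem[0x0e]=0x59, mem[0x08]=0x65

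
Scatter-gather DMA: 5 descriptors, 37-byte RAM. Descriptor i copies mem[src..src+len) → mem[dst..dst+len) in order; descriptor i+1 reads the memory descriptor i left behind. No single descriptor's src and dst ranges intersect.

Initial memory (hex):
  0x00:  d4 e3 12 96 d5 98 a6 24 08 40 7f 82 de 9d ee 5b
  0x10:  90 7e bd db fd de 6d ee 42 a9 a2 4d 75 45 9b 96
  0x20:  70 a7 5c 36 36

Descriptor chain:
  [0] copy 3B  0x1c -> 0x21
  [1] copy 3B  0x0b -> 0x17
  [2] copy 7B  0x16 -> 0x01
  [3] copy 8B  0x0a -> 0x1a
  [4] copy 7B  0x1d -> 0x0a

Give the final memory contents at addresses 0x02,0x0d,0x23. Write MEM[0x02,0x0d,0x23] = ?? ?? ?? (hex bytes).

MEM[0x02,0x0d,0x23] = 82 90 9b

#0 dst[0x21+3] := {0x75,0x45,0x9b}
#1 dst[0x17+3] := {0x82,0xde,0x9d}
#2 dst[0x01+7] := {0x6d,0x82,0xde,0x9d,0xa2,0x4d,0x75}
#3 dst[0x1a+8] := {0x7f,0x82,0xde,0x9d,0xee,0x5b,0x90,0x7e}
#4 dst[0x0a+7] := {0x9d,0xee,0x5b,0x90,0x7e,0x45,0x9b}
query mem[0x02]=0x82, mem[0x0d]=0x90, mem[0x23]=0x9b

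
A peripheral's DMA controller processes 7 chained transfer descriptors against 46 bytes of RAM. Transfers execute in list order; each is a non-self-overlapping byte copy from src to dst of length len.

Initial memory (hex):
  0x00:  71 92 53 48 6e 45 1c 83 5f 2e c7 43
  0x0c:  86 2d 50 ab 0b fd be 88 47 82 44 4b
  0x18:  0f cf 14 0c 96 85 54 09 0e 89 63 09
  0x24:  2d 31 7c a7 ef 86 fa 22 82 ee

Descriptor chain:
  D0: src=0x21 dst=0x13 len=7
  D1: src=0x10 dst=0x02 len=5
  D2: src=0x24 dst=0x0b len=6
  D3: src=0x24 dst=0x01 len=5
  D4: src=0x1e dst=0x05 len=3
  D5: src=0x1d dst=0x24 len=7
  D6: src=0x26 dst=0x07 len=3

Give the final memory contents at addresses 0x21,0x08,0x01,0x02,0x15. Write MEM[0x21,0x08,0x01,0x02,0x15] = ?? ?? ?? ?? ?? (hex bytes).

  after D0: wrote 7B at 0x13 = 8963092d317ca7
  after D1: wrote 5B at 0x02 = 0bfdbe8963
  after D2: wrote 6B at 0x0b = 2d317ca7ef86
  after D3: wrote 5B at 0x01 = 2d317ca7ef
  after D4: wrote 3B at 0x05 = 54090e
  after D5: wrote 7B at 0x24 = 8554090e896309
  after D6: wrote 3B at 0x07 = 090e89
query mem[0x21]=0x89, mem[0x08]=0x0e, mem[0x01]=0x2d, mem[0x02]=0x31, mem[0x15]=0x09

MEM[0x21,0x08,0x01,0x02,0x15] = 89 0e 2d 31 09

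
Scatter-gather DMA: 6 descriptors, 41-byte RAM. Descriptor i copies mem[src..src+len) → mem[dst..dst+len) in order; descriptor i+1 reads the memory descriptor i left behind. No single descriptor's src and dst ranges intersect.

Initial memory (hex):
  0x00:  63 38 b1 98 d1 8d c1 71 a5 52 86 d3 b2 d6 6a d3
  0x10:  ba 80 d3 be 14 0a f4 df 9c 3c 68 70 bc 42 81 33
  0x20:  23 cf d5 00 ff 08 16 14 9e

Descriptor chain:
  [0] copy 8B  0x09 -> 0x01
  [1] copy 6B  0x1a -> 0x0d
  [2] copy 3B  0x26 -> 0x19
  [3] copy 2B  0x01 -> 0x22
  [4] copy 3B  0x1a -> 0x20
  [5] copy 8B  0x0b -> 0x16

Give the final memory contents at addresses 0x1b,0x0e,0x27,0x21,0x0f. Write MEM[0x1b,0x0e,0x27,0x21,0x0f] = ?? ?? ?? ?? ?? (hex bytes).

[0] 0x09->0x01 len=8 : 52 86 d3 b2 d6 6a d3 ba
[1] 0x1a->0x0d len=6 : 68 70 bc 42 81 33
[2] 0x26->0x19 len=3 : 16 14 9e
[3] 0x01->0x22 len=2 : 52 86
[4] 0x1a->0x20 len=3 : 14 9e bc
[5] 0x0b->0x16 len=8 : d3 b2 68 70 bc 42 81 33
query mem[0x1b]=0x42, mem[0x0e]=0x70, mem[0x27]=0x14, mem[0x21]=0x9e, mem[0x0f]=0xbc

MEM[0x1b,0x0e,0x27,0x21,0x0f] = 42 70 14 9e bc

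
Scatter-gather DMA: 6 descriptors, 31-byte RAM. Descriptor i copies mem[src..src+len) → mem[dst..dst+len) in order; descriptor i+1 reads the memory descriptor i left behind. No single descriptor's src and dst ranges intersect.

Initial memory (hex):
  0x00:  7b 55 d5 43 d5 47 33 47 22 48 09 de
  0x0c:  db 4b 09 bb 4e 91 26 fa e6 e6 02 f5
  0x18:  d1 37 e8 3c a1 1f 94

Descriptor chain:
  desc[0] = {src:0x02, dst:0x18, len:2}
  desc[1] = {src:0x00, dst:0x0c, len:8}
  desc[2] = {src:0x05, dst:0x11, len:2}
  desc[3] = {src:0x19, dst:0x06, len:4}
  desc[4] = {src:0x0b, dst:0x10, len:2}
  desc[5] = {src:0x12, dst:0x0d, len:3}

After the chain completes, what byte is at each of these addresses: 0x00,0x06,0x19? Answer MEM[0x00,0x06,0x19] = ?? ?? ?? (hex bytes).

MEM[0x00,0x06,0x19] = 7b 43 43

D0: mem[0x18..0x19] <- [d5 43]
D1: mem[0x0c..0x13] <- [7b 55 d5 43 d5 47 33 47]
D2: mem[0x11..0x12] <- [47 33]
D3: mem[0x06..0x09] <- [43 e8 3c a1]
D4: mem[0x10..0x11] <- [de 7b]
D5: mem[0x0d..0x0f] <- [33 47 e6]
query mem[0x00]=0x7b, mem[0x06]=0x43, mem[0x19]=0x43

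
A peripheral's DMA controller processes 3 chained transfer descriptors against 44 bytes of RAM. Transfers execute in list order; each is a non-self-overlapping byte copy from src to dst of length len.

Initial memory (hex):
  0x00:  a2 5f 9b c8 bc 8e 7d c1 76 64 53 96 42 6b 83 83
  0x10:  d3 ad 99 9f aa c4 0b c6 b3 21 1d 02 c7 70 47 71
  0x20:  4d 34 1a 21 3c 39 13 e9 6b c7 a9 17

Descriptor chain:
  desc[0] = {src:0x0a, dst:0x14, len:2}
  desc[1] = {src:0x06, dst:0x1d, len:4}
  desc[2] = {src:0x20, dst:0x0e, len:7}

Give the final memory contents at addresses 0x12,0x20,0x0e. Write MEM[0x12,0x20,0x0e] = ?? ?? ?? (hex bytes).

MEM[0x12,0x20,0x0e] = 3c 64 64

[0] 0x0a->0x14 len=2 : 53 96
[1] 0x06->0x1d len=4 : 7d c1 76 64
[2] 0x20->0x0e len=7 : 64 34 1a 21 3c 39 13
query mem[0x12]=0x3c, mem[0x20]=0x64, mem[0x0e]=0x64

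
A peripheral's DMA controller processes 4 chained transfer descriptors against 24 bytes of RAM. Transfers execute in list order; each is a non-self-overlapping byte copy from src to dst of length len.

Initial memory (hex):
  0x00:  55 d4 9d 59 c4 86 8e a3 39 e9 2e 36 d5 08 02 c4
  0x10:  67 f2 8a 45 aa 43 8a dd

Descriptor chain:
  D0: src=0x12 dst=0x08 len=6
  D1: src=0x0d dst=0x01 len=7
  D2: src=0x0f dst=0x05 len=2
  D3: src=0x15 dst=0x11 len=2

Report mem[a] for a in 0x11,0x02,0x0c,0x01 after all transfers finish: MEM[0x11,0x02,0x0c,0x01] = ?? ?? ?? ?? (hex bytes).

MEM[0x11,0x02,0x0c,0x01] = 43 02 8a dd

#0 dst[0x08+6] := {0x8a,0x45,0xaa,0x43,0x8a,0xdd}
#1 dst[0x01+7] := {0xdd,0x02,0xc4,0x67,0xf2,0x8a,0x45}
#2 dst[0x05+2] := {0xc4,0x67}
#3 dst[0x11+2] := {0x43,0x8a}
query mem[0x11]=0x43, mem[0x02]=0x02, mem[0x0c]=0x8a, mem[0x01]=0xdd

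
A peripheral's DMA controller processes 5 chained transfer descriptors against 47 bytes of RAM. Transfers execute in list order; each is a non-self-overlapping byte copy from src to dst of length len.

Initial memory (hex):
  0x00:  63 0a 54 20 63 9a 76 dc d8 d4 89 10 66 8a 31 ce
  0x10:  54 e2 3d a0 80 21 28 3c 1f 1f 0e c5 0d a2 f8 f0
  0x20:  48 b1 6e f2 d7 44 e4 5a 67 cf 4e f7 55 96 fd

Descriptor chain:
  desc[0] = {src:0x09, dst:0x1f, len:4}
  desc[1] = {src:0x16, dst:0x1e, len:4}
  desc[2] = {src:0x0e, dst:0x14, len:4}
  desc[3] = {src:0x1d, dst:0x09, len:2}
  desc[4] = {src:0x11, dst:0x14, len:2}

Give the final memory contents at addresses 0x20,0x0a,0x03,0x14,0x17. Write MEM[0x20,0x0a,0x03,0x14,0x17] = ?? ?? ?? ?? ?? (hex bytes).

MEM[0x20,0x0a,0x03,0x14,0x17] = 1f 28 20 e2 e2

#0 dst[0x1f+4] := {0xd4,0x89,0x10,0x66}
#1 dst[0x1e+4] := {0x28,0x3c,0x1f,0x1f}
#2 dst[0x14+4] := {0x31,0xce,0x54,0xe2}
#3 dst[0x09+2] := {0xa2,0x28}
#4 dst[0x14+2] := {0xe2,0x3d}
query mem[0x20]=0x1f, mem[0x0a]=0x28, mem[0x03]=0x20, mem[0x14]=0xe2, mem[0x17]=0xe2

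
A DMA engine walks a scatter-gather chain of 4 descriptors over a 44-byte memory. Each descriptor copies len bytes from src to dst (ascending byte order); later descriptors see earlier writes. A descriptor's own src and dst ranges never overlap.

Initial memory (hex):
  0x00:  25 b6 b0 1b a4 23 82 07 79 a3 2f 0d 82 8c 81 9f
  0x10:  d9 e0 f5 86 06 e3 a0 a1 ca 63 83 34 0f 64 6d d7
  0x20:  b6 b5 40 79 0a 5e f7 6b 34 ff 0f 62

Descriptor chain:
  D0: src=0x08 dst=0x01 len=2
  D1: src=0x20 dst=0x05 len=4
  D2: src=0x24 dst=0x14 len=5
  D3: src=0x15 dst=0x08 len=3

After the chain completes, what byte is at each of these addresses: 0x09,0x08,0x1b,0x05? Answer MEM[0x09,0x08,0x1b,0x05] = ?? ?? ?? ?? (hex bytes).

[0] 0x08->0x01 len=2 : 79 a3
[1] 0x20->0x05 len=4 : b6 b5 40 79
[2] 0x24->0x14 len=5 : 0a 5e f7 6b 34
[3] 0x15->0x08 len=3 : 5e f7 6b
query mem[0x09]=0xf7, mem[0x08]=0x5e, mem[0x1b]=0x34, mem[0x05]=0xb6

MEM[0x09,0x08,0x1b,0x05] = f7 5e 34 b6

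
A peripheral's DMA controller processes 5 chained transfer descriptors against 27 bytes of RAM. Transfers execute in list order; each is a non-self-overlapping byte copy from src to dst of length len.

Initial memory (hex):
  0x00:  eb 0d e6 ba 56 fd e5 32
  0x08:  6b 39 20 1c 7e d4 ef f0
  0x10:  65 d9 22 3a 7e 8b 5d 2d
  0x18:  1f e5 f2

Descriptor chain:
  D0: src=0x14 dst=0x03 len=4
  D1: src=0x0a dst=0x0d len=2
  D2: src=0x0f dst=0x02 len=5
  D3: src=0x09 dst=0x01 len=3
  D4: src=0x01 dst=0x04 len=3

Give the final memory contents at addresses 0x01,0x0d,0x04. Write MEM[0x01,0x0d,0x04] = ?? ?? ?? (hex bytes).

MEM[0x01,0x0d,0x04] = 39 20 39

#0 dst[0x03+4] := {0x7e,0x8b,0x5d,0x2d}
#1 dst[0x0d+2] := {0x20,0x1c}
#2 dst[0x02+5] := {0xf0,0x65,0xd9,0x22,0x3a}
#3 dst[0x01+3] := {0x39,0x20,0x1c}
#4 dst[0x04+3] := {0x39,0x20,0x1c}
query mem[0x01]=0x39, mem[0x0d]=0x20, mem[0x04]=0x39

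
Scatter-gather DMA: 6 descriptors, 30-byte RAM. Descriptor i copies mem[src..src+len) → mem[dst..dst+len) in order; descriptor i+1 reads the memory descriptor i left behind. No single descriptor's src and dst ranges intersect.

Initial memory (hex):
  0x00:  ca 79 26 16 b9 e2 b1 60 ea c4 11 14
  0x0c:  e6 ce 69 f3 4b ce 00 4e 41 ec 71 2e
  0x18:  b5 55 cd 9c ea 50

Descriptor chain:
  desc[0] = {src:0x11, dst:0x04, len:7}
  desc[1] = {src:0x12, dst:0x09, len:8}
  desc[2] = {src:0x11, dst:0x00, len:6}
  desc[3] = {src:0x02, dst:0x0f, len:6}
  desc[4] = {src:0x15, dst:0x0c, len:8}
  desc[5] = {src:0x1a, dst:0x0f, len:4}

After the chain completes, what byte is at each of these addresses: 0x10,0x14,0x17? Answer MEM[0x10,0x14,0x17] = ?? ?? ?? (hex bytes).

MEM[0x10,0x14,0x17] = 9c 41 2e

[0] 0x11->0x04 len=7 : ce 00 4e 41 ec 71 2e
[1] 0x12->0x09 len=8 : 00 4e 41 ec 71 2e b5 55
[2] 0x11->0x00 len=6 : ce 00 4e 41 ec 71
[3] 0x02->0x0f len=6 : 4e 41 ec 71 4e 41
[4] 0x15->0x0c len=8 : ec 71 2e b5 55 cd 9c ea
[5] 0x1a->0x0f len=4 : cd 9c ea 50
query mem[0x10]=0x9c, mem[0x14]=0x41, mem[0x17]=0x2e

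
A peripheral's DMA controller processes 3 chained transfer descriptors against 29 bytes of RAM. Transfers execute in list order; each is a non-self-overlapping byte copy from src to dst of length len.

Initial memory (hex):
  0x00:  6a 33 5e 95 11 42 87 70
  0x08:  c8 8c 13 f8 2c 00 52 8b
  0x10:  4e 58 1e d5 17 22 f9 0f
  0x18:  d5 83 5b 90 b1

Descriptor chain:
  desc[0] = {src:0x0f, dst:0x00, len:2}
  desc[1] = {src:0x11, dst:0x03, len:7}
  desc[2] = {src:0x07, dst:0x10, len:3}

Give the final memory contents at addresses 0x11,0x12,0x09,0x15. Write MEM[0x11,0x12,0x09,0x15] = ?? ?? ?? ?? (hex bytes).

#0 dst[0x00+2] := {0x8b,0x4e}
#1 dst[0x03+7] := {0x58,0x1e,0xd5,0x17,0x22,0xf9,0x0f}
#2 dst[0x10+3] := {0x22,0xf9,0x0f}
query mem[0x11]=0xf9, mem[0x12]=0x0f, mem[0x09]=0x0f, mem[0x15]=0x22

MEM[0x11,0x12,0x09,0x15] = f9 0f 0f 22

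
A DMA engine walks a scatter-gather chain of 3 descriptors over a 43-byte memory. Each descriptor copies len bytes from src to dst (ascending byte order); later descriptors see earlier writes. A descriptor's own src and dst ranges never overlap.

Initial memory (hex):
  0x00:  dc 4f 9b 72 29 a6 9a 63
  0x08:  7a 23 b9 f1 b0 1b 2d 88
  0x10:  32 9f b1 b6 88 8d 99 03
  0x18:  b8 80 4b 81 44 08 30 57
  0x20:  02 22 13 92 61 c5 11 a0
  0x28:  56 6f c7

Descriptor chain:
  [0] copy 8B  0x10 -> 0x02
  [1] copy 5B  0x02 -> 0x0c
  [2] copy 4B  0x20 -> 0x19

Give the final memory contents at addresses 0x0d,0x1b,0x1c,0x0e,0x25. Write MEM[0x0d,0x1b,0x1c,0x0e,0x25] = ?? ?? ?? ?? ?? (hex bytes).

  after D0: wrote 8B at 0x02 = 329fb1b6888d9903
  after D1: wrote 5B at 0x0c = 329fb1b688
  after D2: wrote 4B at 0x19 = 02221392
query mem[0x0d]=0x9f, mem[0x1b]=0x13, mem[0x1c]=0x92, mem[0x0e]=0xb1, mem[0x25]=0xc5

MEM[0x0d,0x1b,0x1c,0x0e,0x25] = 9f 13 92 b1 c5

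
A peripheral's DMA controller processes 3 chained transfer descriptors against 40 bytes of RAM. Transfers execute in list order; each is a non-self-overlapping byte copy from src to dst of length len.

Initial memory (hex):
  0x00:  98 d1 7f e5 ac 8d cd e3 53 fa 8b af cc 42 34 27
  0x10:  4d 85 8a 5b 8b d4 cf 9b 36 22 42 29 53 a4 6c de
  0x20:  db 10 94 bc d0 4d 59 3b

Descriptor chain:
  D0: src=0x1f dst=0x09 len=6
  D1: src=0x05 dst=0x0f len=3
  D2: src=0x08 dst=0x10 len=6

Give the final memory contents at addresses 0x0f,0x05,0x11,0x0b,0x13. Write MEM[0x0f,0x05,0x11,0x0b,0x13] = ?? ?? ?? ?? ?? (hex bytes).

  after D0: wrote 6B at 0x09 = dedb1094bcd0
  after D1: wrote 3B at 0x0f = 8dcde3
  after D2: wrote 6B at 0x10 = 53dedb1094bc
query mem[0x0f]=0x8d, mem[0x05]=0x8d, mem[0x11]=0xde, mem[0x0b]=0x10, mem[0x13]=0x10

MEM[0x0f,0x05,0x11,0x0b,0x13] = 8d 8d de 10 10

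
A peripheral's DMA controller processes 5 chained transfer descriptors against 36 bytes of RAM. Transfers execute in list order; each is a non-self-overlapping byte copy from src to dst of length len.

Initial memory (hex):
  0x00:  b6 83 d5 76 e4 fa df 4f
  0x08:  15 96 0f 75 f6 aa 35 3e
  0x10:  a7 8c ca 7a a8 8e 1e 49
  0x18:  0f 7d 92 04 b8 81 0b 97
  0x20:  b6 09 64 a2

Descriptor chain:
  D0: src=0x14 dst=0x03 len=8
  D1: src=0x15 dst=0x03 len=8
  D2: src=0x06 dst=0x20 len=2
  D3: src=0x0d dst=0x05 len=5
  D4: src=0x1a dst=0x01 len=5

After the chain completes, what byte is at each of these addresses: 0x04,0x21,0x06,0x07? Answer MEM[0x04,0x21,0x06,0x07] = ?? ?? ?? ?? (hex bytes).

MEM[0x04,0x21,0x06,0x07] = 81 7d 35 3e

[0] 0x14->0x03 len=8 : a8 8e 1e 49 0f 7d 92 04
[1] 0x15->0x03 len=8 : 8e 1e 49 0f 7d 92 04 b8
[2] 0x06->0x20 len=2 : 0f 7d
[3] 0x0d->0x05 len=5 : aa 35 3e a7 8c
[4] 0x1a->0x01 len=5 : 92 04 b8 81 0b
query mem[0x04]=0x81, mem[0x21]=0x7d, mem[0x06]=0x35, mem[0x07]=0x3e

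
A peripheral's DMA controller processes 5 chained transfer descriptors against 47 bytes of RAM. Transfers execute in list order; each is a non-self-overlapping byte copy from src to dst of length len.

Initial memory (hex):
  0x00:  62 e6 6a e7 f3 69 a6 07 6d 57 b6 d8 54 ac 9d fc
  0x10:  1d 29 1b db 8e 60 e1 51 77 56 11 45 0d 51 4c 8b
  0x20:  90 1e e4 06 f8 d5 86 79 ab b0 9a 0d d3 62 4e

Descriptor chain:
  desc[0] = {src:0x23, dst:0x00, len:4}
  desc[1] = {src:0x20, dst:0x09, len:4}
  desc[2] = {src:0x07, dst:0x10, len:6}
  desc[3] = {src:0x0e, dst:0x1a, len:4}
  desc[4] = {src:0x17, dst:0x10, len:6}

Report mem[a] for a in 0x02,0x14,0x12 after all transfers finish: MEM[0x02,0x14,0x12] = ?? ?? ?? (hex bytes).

D0: mem[0x00..0x03] <- [06 f8 d5 86]
D1: mem[0x09..0x0c] <- [90 1e e4 06]
D2: mem[0x10..0x15] <- [07 6d 90 1e e4 06]
D3: mem[0x1a..0x1d] <- [9d fc 07 6d]
D4: mem[0x10..0x15] <- [51 77 56 9d fc 07]
query mem[0x02]=0xd5, mem[0x14]=0xfc, mem[0x12]=0x56

MEM[0x02,0x14,0x12] = d5 fc 56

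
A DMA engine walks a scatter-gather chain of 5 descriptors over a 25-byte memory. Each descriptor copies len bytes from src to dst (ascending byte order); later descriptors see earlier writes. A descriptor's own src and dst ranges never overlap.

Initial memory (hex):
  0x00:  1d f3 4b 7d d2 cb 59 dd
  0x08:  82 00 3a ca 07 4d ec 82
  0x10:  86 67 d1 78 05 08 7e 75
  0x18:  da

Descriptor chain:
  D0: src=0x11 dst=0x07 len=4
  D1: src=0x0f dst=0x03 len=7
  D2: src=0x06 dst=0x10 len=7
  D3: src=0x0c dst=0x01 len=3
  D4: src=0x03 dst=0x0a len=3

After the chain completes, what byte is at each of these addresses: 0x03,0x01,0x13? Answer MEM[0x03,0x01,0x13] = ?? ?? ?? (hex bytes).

  after D0: wrote 4B at 0x07 = 67d17805
  after D1: wrote 7B at 0x03 = 828667d1780508
  after D2: wrote 7B at 0x10 = d178050805ca07
  after D3: wrote 3B at 0x01 = 074dec
  after D4: wrote 3B at 0x0a = ec8667
query mem[0x03]=0xec, mem[0x01]=0x07, mem[0x13]=0x08

MEM[0x03,0x01,0x13] = ec 07 08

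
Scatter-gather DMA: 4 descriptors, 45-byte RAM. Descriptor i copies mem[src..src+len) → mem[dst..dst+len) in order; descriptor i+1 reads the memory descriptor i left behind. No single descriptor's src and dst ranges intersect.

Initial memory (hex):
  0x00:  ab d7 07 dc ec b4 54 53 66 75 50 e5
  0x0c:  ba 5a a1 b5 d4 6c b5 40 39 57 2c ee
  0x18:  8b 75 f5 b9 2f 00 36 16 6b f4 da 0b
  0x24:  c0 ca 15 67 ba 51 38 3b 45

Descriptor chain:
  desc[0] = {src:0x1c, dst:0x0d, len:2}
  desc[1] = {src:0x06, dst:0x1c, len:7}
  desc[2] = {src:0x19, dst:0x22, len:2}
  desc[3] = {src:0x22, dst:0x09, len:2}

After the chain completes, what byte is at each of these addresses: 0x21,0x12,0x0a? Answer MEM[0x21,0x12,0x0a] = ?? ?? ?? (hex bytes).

MEM[0x21,0x12,0x0a] = e5 b5 f5

[0] 0x1c->0x0d len=2 : 2f 00
[1] 0x06->0x1c len=7 : 54 53 66 75 50 e5 ba
[2] 0x19->0x22 len=2 : 75 f5
[3] 0x22->0x09 len=2 : 75 f5
query mem[0x21]=0xe5, mem[0x12]=0xb5, mem[0x0a]=0xf5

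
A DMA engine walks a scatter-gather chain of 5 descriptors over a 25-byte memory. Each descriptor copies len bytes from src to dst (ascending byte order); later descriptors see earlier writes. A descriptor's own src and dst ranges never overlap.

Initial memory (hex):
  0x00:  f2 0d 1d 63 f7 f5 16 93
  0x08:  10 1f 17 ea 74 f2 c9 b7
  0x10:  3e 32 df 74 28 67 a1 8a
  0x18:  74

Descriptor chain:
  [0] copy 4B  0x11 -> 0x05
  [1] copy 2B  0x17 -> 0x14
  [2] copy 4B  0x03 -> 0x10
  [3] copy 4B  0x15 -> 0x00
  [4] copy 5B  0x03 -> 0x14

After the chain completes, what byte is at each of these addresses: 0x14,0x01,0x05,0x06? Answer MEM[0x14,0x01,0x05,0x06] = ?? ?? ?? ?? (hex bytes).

#0 dst[0x05+4] := {0x32,0xdf,0x74,0x28}
#1 dst[0x14+2] := {0x8a,0x74}
#2 dst[0x10+4] := {0x63,0xf7,0x32,0xdf}
#3 dst[0x00+4] := {0x74,0xa1,0x8a,0x74}
#4 dst[0x14+5] := {0x74,0xf7,0x32,0xdf,0x74}
query mem[0x14]=0x74, mem[0x01]=0xa1, mem[0x05]=0x32, mem[0x06]=0xdf

MEM[0x14,0x01,0x05,0x06] = 74 a1 32 df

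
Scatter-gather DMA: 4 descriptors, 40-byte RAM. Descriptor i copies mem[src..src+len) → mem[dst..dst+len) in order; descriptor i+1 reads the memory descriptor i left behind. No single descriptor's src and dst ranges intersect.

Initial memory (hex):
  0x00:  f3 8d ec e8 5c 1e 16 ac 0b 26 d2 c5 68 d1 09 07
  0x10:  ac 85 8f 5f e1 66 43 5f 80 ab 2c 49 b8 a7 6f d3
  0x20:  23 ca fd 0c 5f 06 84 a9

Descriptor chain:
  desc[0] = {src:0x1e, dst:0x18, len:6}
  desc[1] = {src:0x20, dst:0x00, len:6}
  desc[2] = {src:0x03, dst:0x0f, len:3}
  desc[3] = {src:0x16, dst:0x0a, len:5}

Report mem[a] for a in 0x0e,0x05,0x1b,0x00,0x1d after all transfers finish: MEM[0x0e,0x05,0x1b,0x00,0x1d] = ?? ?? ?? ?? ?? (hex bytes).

[0] 0x1e->0x18 len=6 : 6f d3 23 ca fd 0c
[1] 0x20->0x00 len=6 : 23 ca fd 0c 5f 06
[2] 0x03->0x0f len=3 : 0c 5f 06
[3] 0x16->0x0a len=5 : 43 5f 6f d3 23
query mem[0x0e]=0x23, mem[0x05]=0x06, mem[0x1b]=0xca, mem[0x00]=0x23, mem[0x1d]=0x0c

MEM[0x0e,0x05,0x1b,0x00,0x1d] = 23 06 ca 23 0c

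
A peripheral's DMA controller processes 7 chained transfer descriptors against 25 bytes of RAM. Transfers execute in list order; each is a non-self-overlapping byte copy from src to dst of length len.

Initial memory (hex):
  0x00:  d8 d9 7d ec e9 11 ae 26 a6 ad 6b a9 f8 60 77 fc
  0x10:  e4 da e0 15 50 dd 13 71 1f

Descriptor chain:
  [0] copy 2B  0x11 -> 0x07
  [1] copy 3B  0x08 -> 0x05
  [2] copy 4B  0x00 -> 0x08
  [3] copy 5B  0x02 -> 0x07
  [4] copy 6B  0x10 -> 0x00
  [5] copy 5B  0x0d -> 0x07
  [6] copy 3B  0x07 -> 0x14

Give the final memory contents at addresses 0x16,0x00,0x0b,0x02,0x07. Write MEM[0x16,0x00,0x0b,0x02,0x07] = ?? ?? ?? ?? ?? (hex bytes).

[0] 0x11->0x07 len=2 : da e0
[1] 0x08->0x05 len=3 : e0 ad 6b
[2] 0x00->0x08 len=4 : d8 d9 7d ec
[3] 0x02->0x07 len=5 : 7d ec e9 e0 ad
[4] 0x10->0x00 len=6 : e4 da e0 15 50 dd
[5] 0x0d->0x07 len=5 : 60 77 fc e4 da
[6] 0x07->0x14 len=3 : 60 77 fc
query mem[0x16]=0xfc, mem[0x00]=0xe4, mem[0x0b]=0xda, mem[0x02]=0xe0, mem[0x07]=0x60

MEM[0x16,0x00,0x0b,0x02,0x07] = fc e4 da e0 60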